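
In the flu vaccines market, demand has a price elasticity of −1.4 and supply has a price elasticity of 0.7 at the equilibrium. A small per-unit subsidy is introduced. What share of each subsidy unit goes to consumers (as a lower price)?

For a small subsidy around the equilibrium, the benefit split depends on the relative slopes, which at a point are proportional to the elasticities.
Buyer share = εs/(εs + |εd|) = 0.7/(0.7 + 1.4) = 1/3; seller share = |εd|/(εs + |εd|) = 2/3.

Consumer share = 1/3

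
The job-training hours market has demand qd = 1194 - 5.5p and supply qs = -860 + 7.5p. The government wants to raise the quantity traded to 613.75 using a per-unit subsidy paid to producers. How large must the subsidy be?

At q = 613.75, invert demand for the buyer price: pb = (1194 − 613.75)/5.5 = 105.5; invert supply for the seller price: ps = (613.75 − (-860))/7.5 = 196.5.
The subsidy must fill the gap: s = ps − pb = 196.5 − 105.5 = 91.

Required subsidy s = 91 per unit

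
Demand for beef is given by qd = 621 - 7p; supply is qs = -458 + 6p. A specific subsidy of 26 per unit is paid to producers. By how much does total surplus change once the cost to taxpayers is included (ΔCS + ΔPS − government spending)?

Net change in total surplus = -1092

Pre-subsidy: 621 - 7p = -458 + 6p gives p* = 83, q* = 40.
With the subsidy, sellers receive ps = pb + 26 for each unit, where pb is the price buyers pay.
Supply in terms of pb becomes qs = -458 + 6(pb + 26) = -302 + 6pb. Setting this equal to demand: 621 - 7pb = -302 + 6pb, so pb = 71.
Sellers receive ps = 71 + 26 = 97; q' = 621 − 7·71 = 124.
ΔCS = ½(40 + 124)(83 − 71) = 984; ΔPS = ½(40 + 124)(97 − 83) = 1148.
Government spending = 26 × 124 = 3224.
Net change = 984 + 1148 − 3224 = -1092. The loss equals the DWL triangle ½·26·84.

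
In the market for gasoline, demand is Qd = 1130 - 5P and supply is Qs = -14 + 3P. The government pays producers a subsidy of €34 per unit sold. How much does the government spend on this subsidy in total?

Government cost = €16277.5

Pre-subsidy: 1130 - 5P = -14 + 3P gives P* = 143, Q* = 415.
With the subsidy, sellers receive Ps = Pb + 34 for each unit, where Pb is the price buyers pay.
Supply in terms of Pb becomes Qs = -14 + 3(Pb + 34) = 88 + 3Pb. Setting this equal to demand: 1130 - 5Pb = 88 + 3Pb, so Pb = 130.25.
Sellers receive Ps = 130.25 + 34 = 164.25; Q' = 1130 − 5·130.25 = 478.75.
Government outlay = subsidy × quantity = 34 × 478.75 = 16277.5.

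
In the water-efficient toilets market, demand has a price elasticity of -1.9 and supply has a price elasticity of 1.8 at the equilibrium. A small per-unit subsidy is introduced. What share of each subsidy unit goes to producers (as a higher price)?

For a small subsidy around the equilibrium, the benefit split depends on the relative slopes, which at a point are proportional to the elasticities.
Buyer share = εs/(εs + |εd|) = 1.8/(1.8 + 1.9) = 18/37; seller share = |εd|/(εs + |εd|) = 19/37.
So producers capture 19/37 of the subsidy.

Producer share = 19/37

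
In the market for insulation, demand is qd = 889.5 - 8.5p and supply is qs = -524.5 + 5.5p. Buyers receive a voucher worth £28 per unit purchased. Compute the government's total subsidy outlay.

Government cost = £3486

Pre-subsidy: 889.5 - 8.5p = -524.5 + 5.5p gives p* = 101, q* = 31.
With the rebate, buyers effectively pay pb = ps − 28, where ps is the price sellers receive.
Demand in terms of ps becomes qd = 889.5 − 8.5(ps − 28) = 1127.5 - 8.5ps. Setting this equal to supply: 1127.5 - 8.5ps = -524.5 + 5.5ps, so ps = 118.
Buyers pay pb = 118 − 28 = 90; q' = -524.5 + 5.5·118 = 124.5.
Government outlay = subsidy × quantity = 28 × 124.5 = 3486.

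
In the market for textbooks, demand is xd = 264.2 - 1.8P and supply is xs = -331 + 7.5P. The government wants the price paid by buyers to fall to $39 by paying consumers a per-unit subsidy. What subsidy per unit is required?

At a buyer price of 39, quantity demanded is 264.2 − 1.8·39 = 194.
Sellers supply 194 only when they receive Ps with -331 + 7.5·Ps = 194, i.e. Ps = 70.
s = Ps − Pb = 70 − 39 = 31.

Required subsidy s = $31 per unit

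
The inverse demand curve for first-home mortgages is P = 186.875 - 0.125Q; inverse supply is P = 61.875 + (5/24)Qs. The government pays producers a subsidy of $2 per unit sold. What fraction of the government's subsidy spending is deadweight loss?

DWL / government spending = 1/127

Pre-subsidy: 186.875 - 0.125Q = 61.875 + (5/24)Q gives Q* = 375 and P* = 140.
With the subsidy, sellers receive Ps = Pb + 2 for each unit, where Pb is the price buyers pay.
On the curves, Pb = 186.875 - 0.125Q and Ps = 61.875 + (5/24)Q; the wedge Ps − Pb = 2 gives 61.875 + (5/24)Q − (186.875 - 0.125Q) = 2, so Q' = 381.
Then Pb = 186.875 − 0.125·381 = 139.25 and Ps = 61.875 + (5/24)·381 = 141.25.
ΔCS = ½(375 + 381)(140 − 139.25) = 283.5; ΔPS = ½(375 + 381)(141.25 − 140) = 472.5.
Government spending = 2 × 381 = 762.
DWL = ½ × 2 × (381 − 375) = 6; fraction = 6 / 762 = 1/127.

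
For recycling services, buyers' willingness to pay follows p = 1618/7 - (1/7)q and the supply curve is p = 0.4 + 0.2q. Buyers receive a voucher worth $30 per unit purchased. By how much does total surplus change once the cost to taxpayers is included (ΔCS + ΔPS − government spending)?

Net change in total surplus = -$1312.5

Pre-subsidy: 1618/7 - (1/7)q = 0.4 + 0.2q gives q* = 673 and p* = 135.
With the rebate, buyers effectively pay pb = ps − 30, where ps is the price sellers receive.
On the curves, pb = 1618/7 - (1/7)q and ps = 0.4 + 0.2q; the wedge ps − pb = 30 gives 0.4 + 0.2q − (1618/7 - (1/7)q) = 30, so q' = 760.5.
Then pb = 1618/7 − (1/7)·760.5 = 122.5 and ps = 0.4 + 0.2·760.5 = 152.5.
ΔCS = ½(673 + 760.5)(135 − 122.5) = 8959.375; ΔPS = ½(673 + 760.5)(152.5 − 135) = 12543.125.
Government spending = 30 × 760.5 = 22815.
Net change = 8959.375 + 12543.125 − 22815 = -1312.5. The loss equals the DWL triangle ½·30·87.5.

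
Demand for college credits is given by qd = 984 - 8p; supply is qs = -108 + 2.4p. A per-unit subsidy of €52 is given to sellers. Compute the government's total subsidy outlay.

Pre-subsidy: 984 - 8p = -108 + 2.4p gives p* = 105, q* = 144.
With the subsidy, sellers receive ps = pb + 52 for each unit, where pb is the price buyers pay.
Supply in terms of pb becomes qs = -108 + 2.4(pb + 52) = 16.8 + 2.4pb. Setting this equal to demand: 984 - 8pb = 16.8 + 2.4pb, so pb = 93.
Sellers receive ps = 93 + 52 = 145; q' = 984 − 8·93 = 240.
Government outlay = subsidy × quantity = 52 × 240 = 12480.

Government cost = €12480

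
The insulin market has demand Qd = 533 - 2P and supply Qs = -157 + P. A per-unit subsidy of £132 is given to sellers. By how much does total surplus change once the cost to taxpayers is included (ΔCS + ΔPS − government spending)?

Net change in total surplus = -£5808

Pre-subsidy: 533 - 2P = -157 + P gives P* = 230, Q* = 73.
With the subsidy, sellers receive Ps = Pb + 132 for each unit, where Pb is the price buyers pay.
Supply in terms of Pb becomes Qs = -157 + 1(Pb + 132) = -25 + Pb. Setting this equal to demand: 533 - 2Pb = -25 + Pb, so Pb = 186.
Sellers receive Ps = 186 + 132 = 318; Q' = 533 − 2·186 = 161.
ΔCS = ½(73 + 161)(230 − 186) = 5148; ΔPS = ½(73 + 161)(318 − 230) = 10296.
Government spending = 132 × 161 = 21252.
Net change = 5148 + 10296 − 21252 = -5808. The loss equals the DWL triangle ½·132·88.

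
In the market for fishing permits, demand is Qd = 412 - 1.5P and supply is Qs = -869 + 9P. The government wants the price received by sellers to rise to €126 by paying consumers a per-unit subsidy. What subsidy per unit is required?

At a seller price of 126, quantity supplied is -869 + 9·126 = 265.
Buyers absorb 265 only when they pay Pb with 412 − 1.5·Pb = 265, i.e. Pb = 98.
s = Ps − Pb = 126 − 98 = 28.

Required subsidy s = €28 per unit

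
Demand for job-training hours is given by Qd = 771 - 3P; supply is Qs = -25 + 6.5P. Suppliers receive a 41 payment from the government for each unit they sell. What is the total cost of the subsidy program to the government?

Government cost = 470352/19

Pre-subsidy: 771 - 3P = -25 + 6.5P gives P* = 1592/19, Q* = 9873/19.
With the subsidy, sellers receive Ps = Pb + 41 for each unit, where Pb is the price buyers pay.
Supply in terms of Pb becomes Qs = -25 + 6.5(Pb + 41) = 241.5 + 6.5Pb. Setting this equal to demand: 771 - 3Pb = 241.5 + 6.5Pb, so Pb = 1059/19.
Sellers receive Ps = 1059/19 + 41 = 1838/19; Q' = 771 − 3·(1059/19) = 11472/19.
Government outlay = subsidy × quantity = 41 × 11472/19 = 470352/19.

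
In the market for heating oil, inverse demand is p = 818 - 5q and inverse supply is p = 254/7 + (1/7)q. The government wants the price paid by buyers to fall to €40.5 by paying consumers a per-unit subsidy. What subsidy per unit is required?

At a buyer price of 40.5, quantity demanded is 163.6 − 0.2·40.5 = 155.5.
Sellers supply 155.5 only when they receive ps = 254/7 + (1/7)·155.5 = 58.5.
s = ps − pb = 58.5 − 40.5 = 18.

Required subsidy s = €18 per unit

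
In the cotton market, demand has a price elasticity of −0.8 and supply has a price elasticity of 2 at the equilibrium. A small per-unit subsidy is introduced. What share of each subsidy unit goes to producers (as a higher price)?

For a small subsidy around the equilibrium, the benefit split depends on the relative slopes, which at a point are proportional to the elasticities.
Buyer share = εs/(εs + |εd|) = 2/(2 + 0.8) = 5/7; seller share = |εd|/(εs + |εd|) = 2/7.
So producers capture 2/7 of the subsidy.

Producer share = 2/7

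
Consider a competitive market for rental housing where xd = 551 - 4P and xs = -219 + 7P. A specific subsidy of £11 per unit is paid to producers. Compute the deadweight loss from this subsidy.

Pre-subsidy: 551 - 4P = -219 + 7P gives P* = 70, x* = 271.
With the subsidy, sellers receive Ps = Pb + 11 for each unit, where Pb is the price buyers pay.
Supply in terms of Pb becomes xs = -219 + 7(Pb + 11) = -142 + 7Pb. Setting this equal to demand: 551 - 4Pb = -142 + 7Pb, so Pb = 63.
Sellers receive Ps = 63 + 11 = 74; x' = 551 − 4·63 = 299.
The subsidy expands output by 299 − 271 = 28 past the efficient level; on those units the gap between marginal cost and willingness to pay runs from 0 up to 11.
DWL = ½ × 11 × 28 = 154.

Deadweight loss = £154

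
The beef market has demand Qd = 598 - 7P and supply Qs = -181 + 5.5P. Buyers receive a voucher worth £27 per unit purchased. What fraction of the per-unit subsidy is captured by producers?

Producer share = 0.56

Pre-subsidy: 598 - 7P = -181 + 5.5P gives P* = 62.32, Q* = 161.76.
With the rebate, buyers effectively pay Pb = Ps − 27, where Ps is the price sellers receive.
Demand in terms of Ps becomes Qd = 598 − 7(Ps − 27) = 787 - 7Ps. Setting this equal to supply: 787 - 7Ps = -181 + 5.5Ps, so Ps = 77.44.
Buyers pay Pb = 77.44 − 27 = 50.44; Q' = -181 + 5.5·77.44 = 244.92.
Buyers' price falls by P* − Pb = 62.32 − 50.44 = 11.88; sellers' price rises by Ps − P* = 77.44 − 62.32 = 15.12.
So producers capture 15.12/27 = 0.56 of each unit of subsidy.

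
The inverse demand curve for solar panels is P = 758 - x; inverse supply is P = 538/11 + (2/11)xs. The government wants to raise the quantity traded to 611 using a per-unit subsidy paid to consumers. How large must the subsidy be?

At x = 611, from the demand curve buyers pay Pb = 758 − 1·611 = 147; from the supply curve sellers need Ps = 538/11 + (2/11)·611 = 160.
The subsidy must fill the gap: s = Ps − Pb = 160 − 147 = 13.

Required subsidy s = 13 per unit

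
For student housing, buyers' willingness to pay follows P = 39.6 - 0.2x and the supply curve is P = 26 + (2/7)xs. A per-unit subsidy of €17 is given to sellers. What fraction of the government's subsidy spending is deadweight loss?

Pre-subsidy: 39.6 - 0.2x = 26 + (2/7)x gives x* = 28 and P* = 34.
With the subsidy, sellers receive Ps = Pb + 17 for each unit, where Pb is the price buyers pay.
On the curves, Pb = 39.6 - 0.2x and Ps = 26 + (2/7)x; the wedge Ps − Pb = 17 gives 26 + (2/7)x − (39.6 - 0.2x) = 17, so x' = 63.
Then Pb = 39.6 − 0.2·63 = 27 and Ps = 26 + (2/7)·63 = 44.
ΔCS = ½(28 + 63)(34 − 27) = 318.5; ΔPS = ½(28 + 63)(44 − 34) = 455.
Government spending = 17 × 63 = 1071.
DWL = ½ × 17 × (63 − 28) = 297.5; fraction = 297.5 / 1071 = 5/18.

DWL / government spending = 5/18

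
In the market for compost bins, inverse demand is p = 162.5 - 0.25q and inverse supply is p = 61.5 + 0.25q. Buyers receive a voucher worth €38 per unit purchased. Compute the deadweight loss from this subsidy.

Deadweight loss = €1444

Pre-subsidy: 162.5 - 0.25q = 61.5 + 0.25q gives q* = 202 and p* = 112.
With the rebate, buyers effectively pay pb = ps − 38, where ps is the price sellers receive.
On the curves, pb = 162.5 - 0.25q and ps = 61.5 + 0.25q; the wedge ps − pb = 38 gives 61.5 + 0.25q − (162.5 - 0.25q) = 38, so q' = 278.
Then pb = 162.5 − 0.25·278 = 93 and ps = 61.5 + 0.25·278 = 131.
The subsidy expands output by 278 − 202 = 76 past the efficient level; on those units the gap between marginal cost and willingness to pay runs from 0 up to 38.
DWL = ½ × 38 × 76 = 1444.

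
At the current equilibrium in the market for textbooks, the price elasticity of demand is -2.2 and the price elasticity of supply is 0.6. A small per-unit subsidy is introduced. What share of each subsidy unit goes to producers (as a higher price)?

Producer share = 11/14

For a small subsidy around the equilibrium, the benefit split depends on the relative slopes, which at a point are proportional to the elasticities.
Buyer share = εs/(εs + |εd|) = 0.6/(0.6 + 2.2) = 3/14; seller share = |εd|/(εs + |εd|) = 11/14.
So producers capture 11/14 of the subsidy.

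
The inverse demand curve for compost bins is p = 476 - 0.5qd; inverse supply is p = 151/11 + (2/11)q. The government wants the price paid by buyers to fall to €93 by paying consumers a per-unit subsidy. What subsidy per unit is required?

At a buyer price of 93, quantity demanded is 952 − 2·93 = 766.
Sellers supply 766 only when they receive ps = 151/11 + (2/11)·766 = 153.
s = ps − pb = 153 − 93 = 60.

Required subsidy s = €60 per unit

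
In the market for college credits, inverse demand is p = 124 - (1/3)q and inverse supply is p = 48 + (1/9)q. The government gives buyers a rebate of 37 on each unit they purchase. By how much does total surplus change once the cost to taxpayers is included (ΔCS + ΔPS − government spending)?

Net change in total surplus = -1540.125

Pre-subsidy: 124 - (1/3)q = 48 + (1/9)q gives q* = 171 and p* = 67.
With the rebate, buyers effectively pay pb = ps − 37, where ps is the price sellers receive.
On the curves, pb = 124 - (1/3)q and ps = 48 + (1/9)q; the wedge ps − pb = 37 gives 48 + (1/9)q − (124 - (1/3)q) = 37, so q' = 254.25.
Then pb = 124 − (1/3)·254.25 = 39.25 and ps = 48 + (1/9)·254.25 = 76.25.
ΔCS = ½(171 + 254.25)(67 − 39.25) = 5900.34375; ΔPS = ½(171 + 254.25)(76.25 − 67) = 1966.78125.
Government spending = 37 × 254.25 = 9407.25.
Net change = 5900.34375 + 1966.78125 − 9407.25 = -1540.125. The loss equals the DWL triangle ½·37·83.25.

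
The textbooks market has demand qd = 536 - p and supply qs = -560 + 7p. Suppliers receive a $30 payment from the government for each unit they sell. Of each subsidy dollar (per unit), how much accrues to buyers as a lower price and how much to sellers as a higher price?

Buyers gain $26.25 per unit; sellers gain $3.75 per unit

Pre-subsidy: 536 - p = -560 + 7p gives p* = 137, q* = 399.
With the subsidy, sellers receive ps = pb + 30 for each unit, where pb is the price buyers pay.
Supply in terms of pb becomes qs = -560 + 7(pb + 30) = -350 + 7pb. Setting this equal to demand: 536 - pb = -350 + 7pb, so pb = 110.75.
Sellers receive ps = 110.75 + 30 = 140.75; q' = 536 − 1·110.75 = 425.25.
Buyers' price falls by p* − pb = 137 − 110.75 = 26.25; sellers' price rises by ps − p* = 140.75 − 137 = 3.75.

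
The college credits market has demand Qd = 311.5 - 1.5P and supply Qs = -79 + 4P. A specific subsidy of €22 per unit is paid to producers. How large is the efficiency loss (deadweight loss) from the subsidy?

Deadweight loss = €264

Pre-subsidy: 311.5 - 1.5P = -79 + 4P gives P* = 71, Q* = 205.
With the subsidy, sellers receive Ps = Pb + 22 for each unit, where Pb is the price buyers pay.
Supply in terms of Pb becomes Qs = -79 + 4(Pb + 22) = 9 + 4Pb. Setting this equal to demand: 311.5 - 1.5Pb = 9 + 4Pb, so Pb = 55.
Sellers receive Ps = 55 + 22 = 77; Q' = 311.5 − 1.5·55 = 229.
The subsidy expands output by 229 − 205 = 24 past the efficient level; on those units the gap between marginal cost and willingness to pay runs from 0 up to 22.
DWL = ½ × 22 × 24 = 264.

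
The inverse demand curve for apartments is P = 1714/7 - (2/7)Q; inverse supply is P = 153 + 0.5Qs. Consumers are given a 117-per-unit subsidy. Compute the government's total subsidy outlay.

Pre-subsidy: 1714/7 - (2/7)Q = 153 + 0.5Q gives Q* = 1286/11 and P* = 2326/11.
With the rebate, buyers effectively pay Pb = Ps − 117, where Ps is the price sellers receive.
On the curves, Pb = 1714/7 - (2/7)Q and Ps = 153 + 0.5Q; the wedge Ps − Pb = 117 gives 153 + 0.5Q − (1714/7 - (2/7)Q) = 117, so Q' = 2924/11.
Then Pb = 1714/7 − (2/7)·(2924/11) = 1858/11 and Ps = 153 + 0.5·(2924/11) = 3145/11.
Government outlay = subsidy × quantity = 117 × 2924/11 = 342108/11.

Government cost = 342108/11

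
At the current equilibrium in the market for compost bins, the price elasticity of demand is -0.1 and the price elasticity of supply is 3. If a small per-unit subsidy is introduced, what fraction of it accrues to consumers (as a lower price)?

For a small subsidy around the equilibrium, the benefit split depends on the relative slopes, which at a point are proportional to the elasticities.
Buyer share = εs/(εs + |εd|) = 3/(3 + 0.1) = 30/31; seller share = |εd|/(εs + |εd|) = 1/31.

Consumer share = 30/31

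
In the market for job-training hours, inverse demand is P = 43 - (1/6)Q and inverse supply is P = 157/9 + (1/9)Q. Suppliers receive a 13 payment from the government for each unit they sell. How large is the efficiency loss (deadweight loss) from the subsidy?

Deadweight loss = 304.2

Pre-subsidy: 43 - (1/6)Q = 157/9 + (1/9)Q gives Q* = 92 and P* = 83/3.
With the subsidy, sellers receive Ps = Pb + 13 for each unit, where Pb is the price buyers pay.
On the curves, Pb = 43 - (1/6)Q and Ps = 157/9 + (1/9)Q; the wedge Ps − Pb = 13 gives 157/9 + (1/9)Q − (43 - (1/6)Q) = 13, so Q' = 138.8.
Then Pb = 43 − (1/6)·138.8 = 298/15 and Ps = 157/9 + (1/9)·138.8 = 493/15.
The subsidy expands output by 138.8 − 92 = 46.8 past the efficient level; on those units the gap between marginal cost and willingness to pay runs from 0 up to 13.
DWL = ½ × 13 × 46.8 = 304.2.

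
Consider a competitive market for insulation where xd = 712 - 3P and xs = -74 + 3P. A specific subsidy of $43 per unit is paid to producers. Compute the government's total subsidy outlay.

Government cost = $16490.5

Pre-subsidy: 712 - 3P = -74 + 3P gives P* = 131, x* = 319.
With the subsidy, sellers receive Ps = Pb + 43 for each unit, where Pb is the price buyers pay.
Supply in terms of Pb becomes xs = -74 + 3(Pb + 43) = 55 + 3Pb. Setting this equal to demand: 712 - 3Pb = 55 + 3Pb, so Pb = 109.5.
Sellers receive Ps = 109.5 + 43 = 152.5; x' = 712 − 3·109.5 = 383.5.
Government outlay = subsidy × quantity = 43 × 383.5 = 16490.5.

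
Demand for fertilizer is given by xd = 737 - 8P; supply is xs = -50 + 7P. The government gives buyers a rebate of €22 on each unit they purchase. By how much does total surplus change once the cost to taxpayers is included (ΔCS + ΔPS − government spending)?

Pre-subsidy: 737 - 8P = -50 + 7P gives P* = 787/15, x* = 4759/15.
With the rebate, buyers effectively pay Pb = Ps − 22, where Ps is the price sellers receive.
Demand in terms of Ps becomes xd = 737 − 8(Ps − 22) = 913 - 8Ps. Setting this equal to supply: 913 - 8Ps = -50 + 7Ps, so Ps = 64.2.
Buyers pay Pb = 64.2 − 22 = 42.2; x' = -50 + 7·64.2 = 399.4.
ΔCS = ½(4759/15 + 399.4)(787/15 − 42.2) = 33110/9; ΔPS = ½(4759/15 + 399.4)(64.2 − 787/15) = 37840/9.
Government spending = 22 × 399.4 = 8786.8.
Net change = 33110/9 + 37840/9 − 8786.8 = -13552/15. The loss equals the DWL triangle ½·22·1232/15.

Net change in total surplus = -13552/15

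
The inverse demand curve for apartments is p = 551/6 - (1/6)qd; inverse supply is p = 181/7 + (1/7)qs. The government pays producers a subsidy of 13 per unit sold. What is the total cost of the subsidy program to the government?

Government cost = 3317

Pre-subsidy: 551/6 - (1/6)q = 181/7 + (1/7)q gives q* = 2771/13 and p* = 732/13.
With the subsidy, sellers receive ps = pb + 13 for each unit, where pb is the price buyers pay.
On the curves, pb = 551/6 - (1/6)q and ps = 181/7 + (1/7)q; the wedge ps − pb = 13 gives 181/7 + (1/7)q − (551/6 - (1/6)q) = 13, so q' = 3317/13.
Then pb = 551/6 − (1/6)·(3317/13) = 641/13 and ps = 181/7 + (1/7)·(3317/13) = 810/13.
Government outlay = subsidy × quantity = 13 × 3317/13 = 3317.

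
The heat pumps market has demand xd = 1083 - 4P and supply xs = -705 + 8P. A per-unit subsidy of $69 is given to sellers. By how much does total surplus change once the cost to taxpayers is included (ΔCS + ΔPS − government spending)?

Net change in total surplus = -$6348

Pre-subsidy: 1083 - 4P = -705 + 8P gives P* = 149, x* = 487.
With the subsidy, sellers receive Ps = Pb + 69 for each unit, where Pb is the price buyers pay.
Supply in terms of Pb becomes xs = -705 + 8(Pb + 69) = -153 + 8Pb. Setting this equal to demand: 1083 - 4Pb = -153 + 8Pb, so Pb = 103.
Sellers receive Ps = 103 + 69 = 172; x' = 1083 − 4·103 = 671.
ΔCS = ½(487 + 671)(149 − 103) = 26634; ΔPS = ½(487 + 671)(172 − 149) = 13317.
Government spending = 69 × 671 = 46299.
Net change = 26634 + 13317 − 46299 = -6348. The loss equals the DWL triangle ½·69·184.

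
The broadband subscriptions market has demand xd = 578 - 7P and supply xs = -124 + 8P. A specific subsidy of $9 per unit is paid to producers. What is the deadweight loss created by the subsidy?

Pre-subsidy: 578 - 7P = -124 + 8P gives P* = 46.8, x* = 250.4.
With the subsidy, sellers receive Ps = Pb + 9 for each unit, where Pb is the price buyers pay.
Supply in terms of Pb becomes xs = -124 + 8(Pb + 9) = -52 + 8Pb. Setting this equal to demand: 578 - 7Pb = -52 + 8Pb, so Pb = 42.
Sellers receive Ps = 42 + 9 = 51; x' = 578 − 7·42 = 284.
The subsidy expands output by 284 − 250.4 = 33.6 past the efficient level; on those units the gap between marginal cost and willingness to pay runs from 0 up to 9.
DWL = ½ × 9 × 33.6 = 151.2.

Deadweight loss = $151.2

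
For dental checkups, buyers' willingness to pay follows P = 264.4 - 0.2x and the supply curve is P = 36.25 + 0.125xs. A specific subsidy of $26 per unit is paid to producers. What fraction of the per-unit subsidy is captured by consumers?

Consumer share = 8/13

Pre-subsidy: 264.4 - 0.2x = 36.25 + 0.125x gives x* = 702 and P* = 124.
With the subsidy, sellers receive Ps = Pb + 26 for each unit, where Pb is the price buyers pay.
On the curves, Pb = 264.4 - 0.2x and Ps = 36.25 + 0.125x; the wedge Ps − Pb = 26 gives 36.25 + 0.125x − (264.4 - 0.2x) = 26, so x' = 782.
Then Pb = 264.4 − 0.2·782 = 108 and Ps = 36.25 + 0.125·782 = 134.
Buyers' price falls by P* − Pb = 124 − 108 = 16; sellers' price rises by Ps − P* = 134 − 124 = 10.
So consumers capture 16/26 = 8/13 of each unit of subsidy.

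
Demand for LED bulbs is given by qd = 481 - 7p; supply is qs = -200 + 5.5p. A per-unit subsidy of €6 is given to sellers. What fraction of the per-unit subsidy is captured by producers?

Pre-subsidy: 481 - 7p = -200 + 5.5p gives p* = 54.48, q* = 99.64.
With the subsidy, sellers receive ps = pb + 6 for each unit, where pb is the price buyers pay.
Supply in terms of pb becomes qs = -200 + 5.5(pb + 6) = -167 + 5.5pb. Setting this equal to demand: 481 - 7pb = -167 + 5.5pb, so pb = 51.84.
Sellers receive ps = 51.84 + 6 = 57.84; q' = 481 − 7·51.84 = 118.12.
Buyers' price falls by p* − pb = 54.48 − 51.84 = 2.64; sellers' price rises by ps − p* = 57.84 − 54.48 = 3.36.
So producers capture 3.36/6 = 0.56 of each unit of subsidy.

Producer share = 0.56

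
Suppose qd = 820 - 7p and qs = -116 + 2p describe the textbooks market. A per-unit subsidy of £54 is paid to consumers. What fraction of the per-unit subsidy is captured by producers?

Producer share = 7/9

Pre-subsidy: 820 - 7p = -116 + 2p gives p* = 104, q* = 92.
With the rebate, buyers effectively pay pb = ps − 54, where ps is the price sellers receive.
Demand in terms of ps becomes qd = 820 − 7(ps − 54) = 1198 - 7ps. Setting this equal to supply: 1198 - 7ps = -116 + 2ps, so ps = 146.
Buyers pay pb = 146 − 54 = 92; q' = -116 + 2·146 = 176.
Buyers' price falls by p* − pb = 104 − 92 = 12; sellers' price rises by ps − p* = 146 − 104 = 42.
So producers capture 42/54 = 7/9 of each unit of subsidy.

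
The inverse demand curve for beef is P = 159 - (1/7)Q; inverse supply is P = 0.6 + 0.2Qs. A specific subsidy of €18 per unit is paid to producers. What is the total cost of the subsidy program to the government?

Pre-subsidy: 159 - (1/7)Q = 0.6 + 0.2Q gives Q* = 462 and P* = 93.
With the subsidy, sellers receive Ps = Pb + 18 for each unit, where Pb is the price buyers pay.
On the curves, Pb = 159 - (1/7)Q and Ps = 0.6 + 0.2Q; the wedge Ps − Pb = 18 gives 0.6 + 0.2Q − (159 - (1/7)Q) = 18, so Q' = 514.5.
Then Pb = 159 − (1/7)·514.5 = 85.5 and Ps = 0.6 + 0.2·514.5 = 103.5.
Government outlay = subsidy × quantity = 18 × 514.5 = 9261.

Government cost = €9261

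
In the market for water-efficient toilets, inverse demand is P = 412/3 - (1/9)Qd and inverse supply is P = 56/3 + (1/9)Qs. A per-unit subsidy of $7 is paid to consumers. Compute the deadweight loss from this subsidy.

Pre-subsidy: 412/3 - (1/9)Q = 56/3 + (1/9)Q gives Q* = 534 and P* = 78.
With the rebate, buyers effectively pay Pb = Ps − 7, where Ps is the price sellers receive.
On the curves, Pb = 412/3 - (1/9)Q and Ps = 56/3 + (1/9)Q; the wedge Ps − Pb = 7 gives 56/3 + (1/9)Q − (412/3 - (1/9)Q) = 7, so Q' = 565.5.
Then Pb = 412/3 − (1/9)·565.5 = 74.5 and Ps = 56/3 + (1/9)·565.5 = 81.5.
The subsidy expands output by 565.5 − 534 = 31.5 past the efficient level; on those units the gap between marginal cost and willingness to pay runs from 0 up to 7.
DWL = ½ × 7 × 31.5 = 110.25.

Deadweight loss = $110.25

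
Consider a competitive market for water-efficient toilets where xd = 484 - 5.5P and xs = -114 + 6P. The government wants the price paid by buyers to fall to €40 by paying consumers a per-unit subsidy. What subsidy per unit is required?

Required subsidy s = €23 per unit

At a buyer price of 40, quantity demanded is 484 − 5.5·40 = 264.
Sellers supply 264 only when they receive Ps with -114 + 6·Ps = 264, i.e. Ps = 63.
s = Ps − Pb = 63 − 40 = 23.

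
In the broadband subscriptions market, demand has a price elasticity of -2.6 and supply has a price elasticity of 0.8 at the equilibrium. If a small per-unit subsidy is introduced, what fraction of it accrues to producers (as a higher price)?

For a small subsidy around the equilibrium, the benefit split depends on the relative slopes, which at a point are proportional to the elasticities.
Buyer share = εs/(εs + |εd|) = 0.8/(0.8 + 2.6) = 4/17; seller share = |εd|/(εs + |εd|) = 13/17.
So producers capture 13/17 of the subsidy.

Producer share = 13/17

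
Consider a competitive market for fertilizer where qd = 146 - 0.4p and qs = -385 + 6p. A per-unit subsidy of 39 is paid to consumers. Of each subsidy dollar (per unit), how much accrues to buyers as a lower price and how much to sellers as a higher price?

Buyers gain 36.5625 per unit; sellers gain 2.4375 per unit

Pre-subsidy: 146 - 0.4p = -385 + 6p gives p* = 82.96875, q* = 112.8125.
With the rebate, buyers effectively pay pb = ps − 39, where ps is the price sellers receive.
Demand in terms of ps becomes qd = 146 − 0.4(ps − 39) = 161.6 - 0.4ps. Setting this equal to supply: 161.6 - 0.4ps = -385 + 6ps, so ps = 85.40625.
Buyers pay pb = 85.40625 − 39 = 46.40625; q' = -385 + 6·85.40625 = 127.4375.
Buyers' price falls by p* − pb = 82.96875 − 46.40625 = 36.5625; sellers' price rises by ps − p* = 85.40625 − 82.96875 = 2.4375.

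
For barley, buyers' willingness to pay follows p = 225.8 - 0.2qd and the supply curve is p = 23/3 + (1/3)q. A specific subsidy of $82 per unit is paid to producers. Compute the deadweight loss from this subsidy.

Pre-subsidy: 225.8 - 0.2q = 23/3 + (1/3)q gives q* = 409 and p* = 144.
With the subsidy, sellers receive ps = pb + 82 for each unit, where pb is the price buyers pay.
On the curves, pb = 225.8 - 0.2q and ps = 23/3 + (1/3)q; the wedge ps − pb = 82 gives 23/3 + (1/3)q − (225.8 - 0.2q) = 82, so q' = 562.75.
Then pb = 225.8 − 0.2·562.75 = 113.25 and ps = 23/3 + (1/3)·562.75 = 195.25.
The subsidy expands output by 562.75 − 409 = 153.75 past the efficient level; on those units the gap between marginal cost and willingness to pay runs from 0 up to 82.
DWL = ½ × 82 × 153.75 = 6303.75.

Deadweight loss = $6303.75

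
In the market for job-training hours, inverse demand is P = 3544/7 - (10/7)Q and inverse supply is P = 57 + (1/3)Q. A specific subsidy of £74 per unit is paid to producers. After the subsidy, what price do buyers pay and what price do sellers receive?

Buyers pay £82; sellers receive £156

Pre-subsidy: 3544/7 - (10/7)Q = 57 + (1/3)Q gives Q* = 255 and P* = 142.
With the subsidy, sellers receive Ps = Pb + 74 for each unit, where Pb is the price buyers pay.
On the curves, Pb = 3544/7 - (10/7)Q and Ps = 57 + (1/3)Q; the wedge Ps − Pb = 74 gives 57 + (1/3)Q − (3544/7 - (10/7)Q) = 74, so Q' = 297.
Then Pb = 3544/7 − (10/7)·297 = 82 and Ps = 57 + (1/3)·297 = 156.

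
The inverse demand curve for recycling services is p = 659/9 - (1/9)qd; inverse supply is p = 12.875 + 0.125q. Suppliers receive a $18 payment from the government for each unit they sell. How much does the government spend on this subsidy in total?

Government cost = 101538/17

Pre-subsidy: 659/9 - (1/9)q = 12.875 + 0.125q gives q* = 4345/17 and p* = 762/17.
With the subsidy, sellers receive ps = pb + 18 for each unit, where pb is the price buyers pay.
On the curves, pb = 659/9 - (1/9)q and ps = 12.875 + 0.125q; the wedge ps − pb = 18 gives 12.875 + 0.125q − (659/9 - (1/9)q) = 18, so q' = 5641/17.
Then pb = 659/9 − (1/9)·(5641/17) = 618/17 and ps = 12.875 + 0.125·(5641/17) = 924/17.
Government outlay = subsidy × quantity = 18 × 5641/17 = 101538/17.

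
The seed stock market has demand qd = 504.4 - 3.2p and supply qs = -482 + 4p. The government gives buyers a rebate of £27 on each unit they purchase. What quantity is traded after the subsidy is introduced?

q' = 114

Pre-subsidy: 504.4 - 3.2p = -482 + 4p gives p* = 137, q* = 66.
With the rebate, buyers effectively pay pb = ps − 27, where ps is the price sellers receive.
Demand in terms of ps becomes qd = 504.4 − 3.2(ps − 27) = 590.8 - 3.2ps. Setting this equal to supply: 590.8 - 3.2ps = -482 + 4ps, so ps = 149.
Buyers pay pb = 149 − 27 = 122; q' = -482 + 4·149 = 114.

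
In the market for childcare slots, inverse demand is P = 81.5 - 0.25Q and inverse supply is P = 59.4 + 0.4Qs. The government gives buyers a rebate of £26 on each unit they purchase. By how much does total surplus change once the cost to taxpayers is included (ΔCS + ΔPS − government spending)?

Pre-subsidy: 81.5 - 0.25Q = 59.4 + 0.4Q gives Q* = 34 and P* = 73.
With the rebate, buyers effectively pay Pb = Ps − 26, where Ps is the price sellers receive.
On the curves, Pb = 81.5 - 0.25Q and Ps = 59.4 + 0.4Q; the wedge Ps − Pb = 26 gives 59.4 + 0.4Q − (81.5 - 0.25Q) = 26, so Q' = 74.
Then Pb = 81.5 − 0.25·74 = 63 and Ps = 59.4 + 0.4·74 = 89.
ΔCS = ½(34 + 74)(73 − 63) = 540; ΔPS = ½(34 + 74)(89 − 73) = 864.
Government spending = 26 × 74 = 1924.
Net change = 540 + 864 − 1924 = -520. The loss equals the DWL triangle ½·26·40.

Net change in total surplus = -£520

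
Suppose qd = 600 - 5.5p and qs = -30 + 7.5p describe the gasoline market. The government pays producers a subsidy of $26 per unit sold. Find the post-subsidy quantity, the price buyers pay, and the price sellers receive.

Pre-subsidy: 600 - 5.5p = -30 + 7.5p gives p* = 630/13, q* = 4335/13.
With the subsidy, sellers receive ps = pb + 26 for each unit, where pb is the price buyers pay.
Supply in terms of pb becomes qs = -30 + 7.5(pb + 26) = 165 + 7.5pb. Setting this equal to demand: 600 - 5.5pb = 165 + 7.5pb, so pb = 435/13.
Sellers receive ps = 435/13 + 26 = 773/13; q' = 600 − 5.5·(435/13) = 10815/26.

q' = 10815/26; buyers pay 435/13; sellers receive 773/13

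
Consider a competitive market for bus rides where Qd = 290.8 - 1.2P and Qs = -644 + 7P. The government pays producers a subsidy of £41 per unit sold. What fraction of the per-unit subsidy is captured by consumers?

Consumer share = 35/41

Pre-subsidy: 290.8 - 1.2P = -644 + 7P gives P* = 114, Q* = 154.
With the subsidy, sellers receive Ps = Pb + 41 for each unit, where Pb is the price buyers pay.
Supply in terms of Pb becomes Qs = -644 + 7(Pb + 41) = -357 + 7Pb. Setting this equal to demand: 290.8 - 1.2Pb = -357 + 7Pb, so Pb = 79.
Sellers receive Ps = 79 + 41 = 120; Q' = 290.8 − 1.2·79 = 196.
Buyers' price falls by P* − Pb = 114 − 79 = 35; sellers' price rises by Ps − P* = 120 − 114 = 6.
So consumers capture 35/41 = 35/41 of each unit of subsidy.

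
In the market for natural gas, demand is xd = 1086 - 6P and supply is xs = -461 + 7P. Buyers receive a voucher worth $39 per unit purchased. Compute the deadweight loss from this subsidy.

Deadweight loss = $2457

Pre-subsidy: 1086 - 6P = -461 + 7P gives P* = 119, x* = 372.
With the rebate, buyers effectively pay Pb = Ps − 39, where Ps is the price sellers receive.
Demand in terms of Ps becomes xd = 1086 − 6(Ps − 39) = 1320 - 6Ps. Setting this equal to supply: 1320 - 6Ps = -461 + 7Ps, so Ps = 137.
Buyers pay Pb = 137 − 39 = 98; x' = -461 + 7·137 = 498.
The subsidy expands output by 498 − 372 = 126 past the efficient level; on those units the gap between marginal cost and willingness to pay runs from 0 up to 39.
DWL = ½ × 39 × 126 = 2457.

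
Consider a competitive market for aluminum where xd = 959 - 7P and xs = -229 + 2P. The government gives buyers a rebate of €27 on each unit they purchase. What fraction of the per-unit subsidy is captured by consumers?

Pre-subsidy: 959 - 7P = -229 + 2P gives P* = 132, x* = 35.
With the rebate, buyers effectively pay Pb = Ps − 27, where Ps is the price sellers receive.
Demand in terms of Ps becomes xd = 959 − 7(Ps − 27) = 1148 - 7Ps. Setting this equal to supply: 1148 - 7Ps = -229 + 2Ps, so Ps = 153.
Buyers pay Pb = 153 − 27 = 126; x' = -229 + 2·153 = 77.
Buyers' price falls by P* − Pb = 132 − 126 = 6; sellers' price rises by Ps − P* = 153 − 132 = 21.
So consumers capture 6/27 = 2/9 of each unit of subsidy.

Consumer share = 2/9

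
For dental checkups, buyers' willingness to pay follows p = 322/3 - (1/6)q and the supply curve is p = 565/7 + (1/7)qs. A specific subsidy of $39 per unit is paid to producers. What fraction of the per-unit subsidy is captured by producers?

Producer share = 6/13

Pre-subsidy: 322/3 - (1/6)q = 565/7 + (1/7)q gives q* = 86 and p* = 93.
With the subsidy, sellers receive ps = pb + 39 for each unit, where pb is the price buyers pay.
On the curves, pb = 322/3 - (1/6)q and ps = 565/7 + (1/7)q; the wedge ps − pb = 39 gives 565/7 + (1/7)q − (322/3 - (1/6)q) = 39, so q' = 212.
Then pb = 322/3 − (1/6)·212 = 72 and ps = 565/7 + (1/7)·212 = 111.
Buyers' price falls by p* − pb = 93 − 72 = 21; sellers' price rises by ps − p* = 111 − 93 = 18.
So producers capture 18/39 = 6/13 of each unit of subsidy.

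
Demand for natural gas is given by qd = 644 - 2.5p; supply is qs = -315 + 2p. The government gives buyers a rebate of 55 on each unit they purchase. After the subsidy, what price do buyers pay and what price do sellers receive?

Pre-subsidy: 644 - 2.5p = -315 + 2p gives p* = 1918/9, q* = 1001/9.
With the rebate, buyers effectively pay pb = ps − 55, where ps is the price sellers receive.
Demand in terms of ps becomes qd = 644 − 2.5(ps − 55) = 781.5 - 2.5ps. Setting this equal to supply: 781.5 - 2.5ps = -315 + 2ps, so ps = 731/3.
Buyers pay pb = 731/3 − 55 = 566/3; q' = -315 + 2·(731/3) = 517/3.

Buyers pay 566/3; sellers receive 731/3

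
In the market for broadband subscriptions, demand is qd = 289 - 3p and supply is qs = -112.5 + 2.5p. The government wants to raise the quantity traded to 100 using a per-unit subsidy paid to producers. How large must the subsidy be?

Required subsidy s = 22 per unit

At q = 100, invert demand for the buyer price: pb = (289 − 100)/3 = 63; invert supply for the seller price: ps = (100 − (-112.5))/2.5 = 85.
The subsidy must fill the gap: s = ps − pb = 85 − 63 = 22.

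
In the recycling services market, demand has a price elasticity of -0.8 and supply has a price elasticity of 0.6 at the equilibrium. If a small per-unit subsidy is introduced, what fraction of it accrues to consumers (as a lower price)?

For a small subsidy around the equilibrium, the benefit split depends on the relative slopes, which at a point are proportional to the elasticities.
Buyer share = εs/(εs + |εd|) = 0.6/(0.6 + 0.8) = 3/7; seller share = |εd|/(εs + |εd|) = 4/7.

Consumer share = 3/7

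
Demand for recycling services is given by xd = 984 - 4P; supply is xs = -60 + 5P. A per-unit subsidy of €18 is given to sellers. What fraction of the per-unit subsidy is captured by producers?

Pre-subsidy: 984 - 4P = -60 + 5P gives P* = 116, x* = 520.
With the subsidy, sellers receive Ps = Pb + 18 for each unit, where Pb is the price buyers pay.
Supply in terms of Pb becomes xs = -60 + 5(Pb + 18) = 30 + 5Pb. Setting this equal to demand: 984 - 4Pb = 30 + 5Pb, so Pb = 106.
Sellers receive Ps = 106 + 18 = 124; x' = 984 − 4·106 = 560.
Buyers' price falls by P* − Pb = 116 − 106 = 10; sellers' price rises by Ps − P* = 124 − 116 = 8.
So producers capture 8/18 = 4/9 of each unit of subsidy.

Producer share = 4/9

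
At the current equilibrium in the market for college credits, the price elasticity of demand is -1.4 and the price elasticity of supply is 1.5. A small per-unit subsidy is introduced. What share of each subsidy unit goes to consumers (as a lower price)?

For a small subsidy around the equilibrium, the benefit split depends on the relative slopes, which at a point are proportional to the elasticities.
Buyer share = εs/(εs + |εd|) = 1.5/(1.5 + 1.4) = 15/29; seller share = |εd|/(εs + |εd|) = 14/29.

Consumer share = 15/29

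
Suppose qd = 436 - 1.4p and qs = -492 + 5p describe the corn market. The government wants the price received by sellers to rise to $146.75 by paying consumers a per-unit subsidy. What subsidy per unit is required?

Required subsidy s = $8 per unit

At a seller price of 146.75, quantity supplied is -492 + 5·146.75 = 241.75.
Buyers absorb 241.75 only when they pay pb with 436 − 1.4·pb = 241.75, i.e. pb = 138.75.
s = ps − pb = 146.75 − 138.75 = 8.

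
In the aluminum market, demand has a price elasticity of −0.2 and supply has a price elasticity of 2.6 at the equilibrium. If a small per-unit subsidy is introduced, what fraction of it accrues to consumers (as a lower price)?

For a small subsidy around the equilibrium, the benefit split depends on the relative slopes, which at a point are proportional to the elasticities.
Buyer share = εs/(εs + |εd|) = 2.6/(2.6 + 0.2) = 13/14; seller share = |εd|/(εs + |εd|) = 1/14.

Consumer share = 13/14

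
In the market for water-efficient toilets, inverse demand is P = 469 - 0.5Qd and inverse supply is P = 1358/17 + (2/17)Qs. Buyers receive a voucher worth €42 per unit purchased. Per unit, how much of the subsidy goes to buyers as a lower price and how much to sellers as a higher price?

Pre-subsidy: 469 - 0.5Q = 1358/17 + (2/17)Q gives Q* = 630 and P* = 154.
With the rebate, buyers effectively pay Pb = Ps − 42, where Ps is the price sellers receive.
On the curves, Pb = 469 - 0.5Q and Ps = 1358/17 + (2/17)Q; the wedge Ps − Pb = 42 gives 1358/17 + (2/17)Q − (469 - 0.5Q) = 42, so Q' = 698.
Then Pb = 469 − 0.5·698 = 120 and Ps = 1358/17 + (2/17)·698 = 162.
Buyers' price falls by P* − Pb = 154 − 120 = 34; sellers' price rises by Ps − P* = 162 − 154 = 8.

Buyers gain €34 per unit; sellers gain €8 per unit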